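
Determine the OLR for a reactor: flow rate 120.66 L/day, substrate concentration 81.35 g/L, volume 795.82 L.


OLR = Q * S / V
= 120.66 * 81.35 / 795.82
= 12.3341 g/L/day

12.3341 g/L/day


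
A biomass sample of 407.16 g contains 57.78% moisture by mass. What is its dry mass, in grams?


Wd = Ww * (1 - MC/100)
= 407.16 * (1 - 57.78/100)
= 171.9030 g

171.9030 g


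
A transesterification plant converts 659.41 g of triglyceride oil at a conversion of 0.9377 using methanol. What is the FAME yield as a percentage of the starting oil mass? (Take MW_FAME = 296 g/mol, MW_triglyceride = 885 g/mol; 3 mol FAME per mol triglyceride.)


m_FAME = oil * conv * (3 * 296 / 885) = oil * conv * (888/885)
= 659.41 * 0.9377 * 888 / 885
= 620.4248 g
Y = m_FAME / oil * 100 = conv * (888/885) * 100
= 0.9377 * 888 / 885 * 100
= 94.09%

94.09%


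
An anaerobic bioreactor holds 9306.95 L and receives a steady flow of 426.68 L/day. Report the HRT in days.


HRT = V / Q
= 9306.95 / 426.68
= 21.8125 days

21.8125 days


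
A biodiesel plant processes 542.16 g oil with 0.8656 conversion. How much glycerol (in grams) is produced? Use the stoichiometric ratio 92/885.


glycerol = oil * conv * (92/885)
= 542.16 * 0.8656 * 92 / 885
= 48.7853 g

48.7853 g


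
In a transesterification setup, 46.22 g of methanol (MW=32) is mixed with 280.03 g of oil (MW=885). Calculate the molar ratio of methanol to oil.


Molar ratio = n_MeOH / n_oil = (MeOH/32) / (oil/885) = (MeOH * 885) / (32 * oil)
= (46.22 * 885) / (32 * 280.03)
= 4.5648

4.5648


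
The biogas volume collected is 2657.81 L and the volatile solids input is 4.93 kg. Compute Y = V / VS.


Y = V / VS
= 2657.81 / 4.93
= 539.1095 L/kg VS

539.1095 L/kg VS


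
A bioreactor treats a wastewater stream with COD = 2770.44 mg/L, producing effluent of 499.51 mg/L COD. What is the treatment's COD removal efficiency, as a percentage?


eta = (COD_in - COD_out) / COD_in * 100
= (2770.44 - 499.51) / 2770.44 * 100
= 81.9700%

81.9700%


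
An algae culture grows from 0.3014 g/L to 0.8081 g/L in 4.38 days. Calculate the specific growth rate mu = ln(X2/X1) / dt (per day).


mu = ln(X2/X1) / dt
= ln(0.8081/0.3014) / 4.38
= 0.2252 per day

0.2252 per day


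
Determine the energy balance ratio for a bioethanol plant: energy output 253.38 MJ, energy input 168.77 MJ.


EROI = E_out / E_in
= 253.38 / 168.77
= 1.5013

1.5013


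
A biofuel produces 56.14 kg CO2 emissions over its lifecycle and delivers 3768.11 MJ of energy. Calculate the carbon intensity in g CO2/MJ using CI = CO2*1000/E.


CI = CO2 * 1000 / E
= 56.14 * 1000 / 3768.11
= 14.8987 g CO2/MJ

14.8987 g CO2/MJ


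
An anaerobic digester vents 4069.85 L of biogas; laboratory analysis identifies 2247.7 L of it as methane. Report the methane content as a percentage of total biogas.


CH4% = V_CH4 / V_total * 100
= 2247.7 / 4069.85 * 100
= 55.2281%

55.2281%


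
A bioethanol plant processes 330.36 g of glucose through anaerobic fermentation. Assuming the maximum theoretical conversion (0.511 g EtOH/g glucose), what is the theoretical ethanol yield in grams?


Theoretical ethanol yield: m_EtOH = 0.511 * m_glucose
m_EtOH = 0.511 * 330.36 = 168.8140 g

168.8140 g


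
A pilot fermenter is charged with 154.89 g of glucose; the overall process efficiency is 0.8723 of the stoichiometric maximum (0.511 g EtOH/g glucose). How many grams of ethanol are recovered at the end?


Actual ethanol: m = 0.511 * 154.89 * 0.8723
m = 69.0415 g

69.0415 g


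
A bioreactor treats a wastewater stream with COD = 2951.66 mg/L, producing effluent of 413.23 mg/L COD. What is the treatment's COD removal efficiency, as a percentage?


eta = (COD_in - COD_out) / COD_in * 100
= (2951.66 - 413.23) / 2951.66 * 100
= 86.0001%

86.0001%


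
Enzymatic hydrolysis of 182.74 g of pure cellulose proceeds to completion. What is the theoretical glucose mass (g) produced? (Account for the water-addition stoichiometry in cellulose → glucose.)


glucose = cellulose * 180/162
= 182.74 * 180/162
= 203.0444 g

203.0444 g


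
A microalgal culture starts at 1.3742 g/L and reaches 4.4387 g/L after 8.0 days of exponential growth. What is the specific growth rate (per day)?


mu = ln(X2/X1) / dt
= ln(4.4387/1.3742) / 8.0
= 0.1466 per day

0.1466 per day


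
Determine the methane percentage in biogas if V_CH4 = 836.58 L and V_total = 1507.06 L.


CH4% = V_CH4 / V_total * 100
= 836.58 / 1507.06 * 100
= 55.5107%

55.5107%


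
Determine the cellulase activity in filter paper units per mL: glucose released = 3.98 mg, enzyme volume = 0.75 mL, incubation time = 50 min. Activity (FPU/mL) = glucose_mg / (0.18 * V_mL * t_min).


Activity = glucose_mg / (0.18 mg/umol * V_mL * t_min)
= 3.98 / (0.18 * 0.75 * 50)
= 0.5896 FPU/mL

0.5896 FPU/mL


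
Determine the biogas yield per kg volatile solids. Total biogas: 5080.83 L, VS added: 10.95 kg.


Y = V / VS
= 5080.83 / 10.95
= 464.0027 L/kg VS

464.0027 L/kg VS


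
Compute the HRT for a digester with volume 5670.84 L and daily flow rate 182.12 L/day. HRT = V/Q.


HRT = V / Q
= 5670.84 / 182.12
= 31.1379 days

31.1379 days


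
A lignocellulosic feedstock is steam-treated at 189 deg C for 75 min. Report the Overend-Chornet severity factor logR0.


logR0 = log10(t * exp((T - 100) / 14.75))
= log10(75 * exp((189 - 100) / 14.75))
= 4.4956

4.4956


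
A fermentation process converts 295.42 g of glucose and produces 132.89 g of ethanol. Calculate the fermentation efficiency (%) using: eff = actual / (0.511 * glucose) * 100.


Fermentation efficiency = (actual / (0.511 * glucose)) * 100
= (132.89 / (0.511 * 295.42)) * 100
= 88.0302%

88.0302%


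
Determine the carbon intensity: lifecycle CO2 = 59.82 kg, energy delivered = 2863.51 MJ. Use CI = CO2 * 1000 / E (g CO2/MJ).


CI = CO2 * 1000 / E
= 59.82 * 1000 / 2863.51
= 20.8904 g CO2/MJ

20.8904 g CO2/MJ


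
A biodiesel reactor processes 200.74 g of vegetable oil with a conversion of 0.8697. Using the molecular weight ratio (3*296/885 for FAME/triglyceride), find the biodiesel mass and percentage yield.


m_FAME = oil * conv * (3 * 296 / 885) = oil * conv * (888/885)
= 200.74 * 0.8697 * 888 / 885
= 175.1754 g
Y = m_FAME / oil * 100 = conv * (888/885) * 100
= 0.8697 * 888 / 885 * 100
= 87.26%

175.1754 g FAME; Y = 87.26%


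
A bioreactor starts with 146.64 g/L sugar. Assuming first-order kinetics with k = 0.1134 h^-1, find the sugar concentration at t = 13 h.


S = S0 * exp(-k * t)
S = 146.64 * exp(-0.1134 * 13)
S = 33.5750 g/L

33.5750 g/L


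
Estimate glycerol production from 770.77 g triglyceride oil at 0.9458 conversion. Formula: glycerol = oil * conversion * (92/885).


glycerol = oil * conv * (92/885)
= 770.77 * 0.9458 * 92 / 885
= 75.7825 g

75.7825 g


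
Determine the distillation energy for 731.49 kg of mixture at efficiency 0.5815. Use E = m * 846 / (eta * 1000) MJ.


E = m * 846 / (eta * 1000)
= 731.49 * 846 / (0.5815 * 1000)
= 1064.2142 MJ

1064.2142 MJ


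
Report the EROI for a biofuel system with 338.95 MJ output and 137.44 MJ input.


EROI = E_out / E_in
= 338.95 / 137.44
= 2.4662

2.4662


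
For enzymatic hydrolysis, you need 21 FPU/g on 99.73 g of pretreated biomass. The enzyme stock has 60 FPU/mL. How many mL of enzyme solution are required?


V = dosage * m_sub / activity
V = 21 * 99.73 / 60
V = 34.9055 mL

34.9055 mL


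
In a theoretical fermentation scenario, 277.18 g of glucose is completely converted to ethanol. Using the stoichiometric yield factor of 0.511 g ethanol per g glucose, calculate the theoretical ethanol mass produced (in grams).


Theoretical ethanol yield: m_EtOH = 0.511 * m_glucose
m_EtOH = 0.511 * 277.18 = 141.6390 g

141.6390 g


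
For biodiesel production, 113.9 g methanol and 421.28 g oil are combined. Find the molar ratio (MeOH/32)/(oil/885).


Molar ratio = n_MeOH / n_oil = (MeOH/32) / (oil/885) = (MeOH * 885) / (32 * oil)
= (113.9 * 885) / (32 * 421.28)
= 7.4773

7.4773


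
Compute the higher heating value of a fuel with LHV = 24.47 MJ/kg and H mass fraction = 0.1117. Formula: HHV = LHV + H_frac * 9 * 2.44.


HHV = LHV + H_frac * 9 * 2.44
= 24.47 + 0.1117 * 9 * 2.44
= 26.9229 MJ/kg

26.9229 MJ/kg


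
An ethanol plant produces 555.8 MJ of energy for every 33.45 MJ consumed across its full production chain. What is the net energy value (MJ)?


NEV = E_out - E_in
= 555.8 - 33.45
= 522.3500 MJ

522.3500 MJ


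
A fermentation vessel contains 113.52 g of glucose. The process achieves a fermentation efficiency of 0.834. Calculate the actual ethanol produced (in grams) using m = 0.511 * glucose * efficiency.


Actual ethanol: m = 0.511 * 113.52 * 0.834
m = 48.3793 g

48.3793 g


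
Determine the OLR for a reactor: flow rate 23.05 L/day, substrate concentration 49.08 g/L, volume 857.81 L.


OLR = Q * S / V
= 23.05 * 49.08 / 857.81
= 1.3188 g/L/day

1.3188 g/L/day


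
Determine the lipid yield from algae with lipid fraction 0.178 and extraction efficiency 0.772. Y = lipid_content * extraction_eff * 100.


Y = lipid_content * extraction_eff * 100
= 0.178 * 0.772 * 100
= 13.7416%

13.7416%


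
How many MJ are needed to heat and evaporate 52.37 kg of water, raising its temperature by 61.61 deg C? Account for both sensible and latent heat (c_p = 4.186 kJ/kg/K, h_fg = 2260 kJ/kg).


E = m_water * (4.186 * dT + 2260) / 1000
= 52.37 * (4.186 * 61.61 + 2260) / 1000
= 131.8624 MJ

131.8624 MJ


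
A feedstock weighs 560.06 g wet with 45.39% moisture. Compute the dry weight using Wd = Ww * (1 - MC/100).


Wd = Ww * (1 - MC/100)
= 560.06 * (1 - 45.39/100)
= 305.8488 g

305.8488 g


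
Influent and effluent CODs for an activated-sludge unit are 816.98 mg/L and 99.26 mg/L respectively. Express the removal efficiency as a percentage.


eta = (COD_in - COD_out) / COD_in * 100
= (816.98 - 99.26) / 816.98 * 100
= 87.8504%

87.8504%


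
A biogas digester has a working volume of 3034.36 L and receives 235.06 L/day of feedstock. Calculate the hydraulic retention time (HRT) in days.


HRT = V / Q
= 3034.36 / 235.06
= 12.9089 days

12.9089 days


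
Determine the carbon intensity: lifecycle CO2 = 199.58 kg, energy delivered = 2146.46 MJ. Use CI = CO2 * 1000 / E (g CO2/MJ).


CI = CO2 * 1000 / E
= 199.58 * 1000 / 2146.46
= 92.9810 g CO2/MJ

92.9810 g CO2/MJ


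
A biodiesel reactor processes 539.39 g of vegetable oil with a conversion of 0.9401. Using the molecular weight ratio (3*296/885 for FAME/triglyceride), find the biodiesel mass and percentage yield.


m_FAME = oil * conv * (3 * 296 / 885) = oil * conv * (888/885)
= 539.39 * 0.9401 * 888 / 885
= 508.7995 g
Y = m_FAME / oil * 100 = conv * (888/885) * 100
= 0.9401 * 888 / 885 * 100
= 94.33%

508.7995 g FAME; Y = 94.33%


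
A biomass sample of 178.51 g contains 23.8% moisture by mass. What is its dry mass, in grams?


Wd = Ww * (1 - MC/100)
= 178.51 * (1 - 23.8/100)
= 136.0246 g

136.0246 g


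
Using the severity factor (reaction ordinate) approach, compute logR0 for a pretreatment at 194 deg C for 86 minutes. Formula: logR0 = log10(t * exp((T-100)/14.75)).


logR0 = log10(t * exp((T - 100) / 14.75))
= log10(86 * exp((194 - 100) / 14.75))
= 4.7022

4.7022


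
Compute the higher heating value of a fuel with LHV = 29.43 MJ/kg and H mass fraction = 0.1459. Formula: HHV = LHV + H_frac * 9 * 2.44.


HHV = LHV + H_frac * 9 * 2.44
= 29.43 + 0.1459 * 9 * 2.44
= 32.6340 MJ/kg

32.6340 MJ/kg


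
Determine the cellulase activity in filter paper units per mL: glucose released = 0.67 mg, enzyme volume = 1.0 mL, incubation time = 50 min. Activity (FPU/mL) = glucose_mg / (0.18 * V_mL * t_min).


Activity = glucose_mg / (0.18 mg/umol * V_mL * t_min)
= 0.67 / (0.18 * 1.0 * 50)
= 0.0744 FPU/mL

0.0744 FPU/mL


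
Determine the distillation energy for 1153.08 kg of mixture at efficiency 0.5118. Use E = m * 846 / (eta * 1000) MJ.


E = m * 846 / (eta * 1000)
= 1153.08 * 846 / (0.5118 * 1000)
= 1906.0291 MJ

1906.0291 MJ


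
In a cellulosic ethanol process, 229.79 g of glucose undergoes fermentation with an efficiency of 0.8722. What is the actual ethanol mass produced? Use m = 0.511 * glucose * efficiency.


Actual ethanol: m = 0.511 * 229.79 * 0.8722
m = 102.4161 g

102.4161 g


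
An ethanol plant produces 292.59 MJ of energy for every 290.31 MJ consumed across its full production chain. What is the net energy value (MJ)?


NEV = E_out - E_in
= 292.59 - 290.31
= 2.2800 MJ

2.2800 MJ


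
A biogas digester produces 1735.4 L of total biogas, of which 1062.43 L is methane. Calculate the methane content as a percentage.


CH4% = V_CH4 / V_total * 100
= 1062.43 / 1735.4 * 100
= 61.2210%

61.2210%


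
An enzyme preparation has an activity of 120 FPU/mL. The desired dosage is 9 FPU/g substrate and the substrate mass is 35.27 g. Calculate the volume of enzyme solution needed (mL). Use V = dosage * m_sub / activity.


V = dosage * m_sub / activity
V = 9 * 35.27 / 120
V = 2.6452 mL

2.6452 mL


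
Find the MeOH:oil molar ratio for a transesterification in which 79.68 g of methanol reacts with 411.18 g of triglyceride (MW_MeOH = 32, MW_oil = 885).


Molar ratio = n_MeOH / n_oil = (MeOH/32) / (oil/885) = (MeOH * 885) / (32 * oil)
= (79.68 * 885) / (32 * 411.18)
= 5.3593

5.3593


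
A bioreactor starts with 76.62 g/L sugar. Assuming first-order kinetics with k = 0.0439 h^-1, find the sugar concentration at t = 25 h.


S = S0 * exp(-k * t)
S = 76.62 * exp(-0.0439 * 25)
S = 25.5684 g/L

25.5684 g/L


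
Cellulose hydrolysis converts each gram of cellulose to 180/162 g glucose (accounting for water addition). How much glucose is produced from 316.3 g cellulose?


glucose = cellulose * 180/162
= 316.3 * 180/162
= 351.4444 g

351.4444 g


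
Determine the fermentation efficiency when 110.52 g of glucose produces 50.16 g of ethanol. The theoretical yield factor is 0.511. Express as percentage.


Fermentation efficiency = (actual / (0.511 * glucose)) * 100
= (50.16 / (0.511 * 110.52)) * 100
= 88.8169%

88.8169%


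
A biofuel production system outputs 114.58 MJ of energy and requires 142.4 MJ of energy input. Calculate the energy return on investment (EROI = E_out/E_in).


EROI = E_out / E_in
= 114.58 / 142.4
= 0.8046

0.8046


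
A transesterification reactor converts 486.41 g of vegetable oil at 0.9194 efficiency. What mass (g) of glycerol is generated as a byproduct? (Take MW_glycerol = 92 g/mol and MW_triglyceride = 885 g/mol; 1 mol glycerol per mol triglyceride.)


glycerol = oil * conv * (92/885)
= 486.41 * 0.9194 * 92 / 885
= 46.4891 g

46.4891 g


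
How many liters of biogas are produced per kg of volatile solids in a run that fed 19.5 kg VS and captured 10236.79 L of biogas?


Y = V / VS
= 10236.79 / 19.5
= 524.9636 L/kg VS

524.9636 L/kg VS


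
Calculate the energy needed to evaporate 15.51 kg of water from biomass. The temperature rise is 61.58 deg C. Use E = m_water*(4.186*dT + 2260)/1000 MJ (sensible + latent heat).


E = m_water * (4.186 * dT + 2260) / 1000
= 15.51 * (4.186 * 61.58 + 2260) / 1000
= 39.0507 MJ

39.0507 MJ


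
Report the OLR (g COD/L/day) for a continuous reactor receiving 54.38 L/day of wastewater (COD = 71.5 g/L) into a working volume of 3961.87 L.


OLR = Q * S / V
= 54.38 * 71.5 / 3961.87
= 0.9814 g/L/day

0.9814 g/L/day


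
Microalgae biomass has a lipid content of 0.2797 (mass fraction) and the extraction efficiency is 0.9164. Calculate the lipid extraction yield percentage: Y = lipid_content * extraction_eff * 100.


Y = lipid_content * extraction_eff * 100
= 0.2797 * 0.9164 * 100
= 25.6317%

25.6317%


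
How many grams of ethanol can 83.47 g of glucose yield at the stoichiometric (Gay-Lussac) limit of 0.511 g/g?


Theoretical ethanol yield: m_EtOH = 0.511 * m_glucose
m_EtOH = 0.511 * 83.47 = 42.6532 g

42.6532 g


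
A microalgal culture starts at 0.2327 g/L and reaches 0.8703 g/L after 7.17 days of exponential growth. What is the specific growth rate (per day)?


mu = ln(X2/X1) / dt
= ln(0.8703/0.2327) / 7.17
= 0.1840 per day

0.1840 per day


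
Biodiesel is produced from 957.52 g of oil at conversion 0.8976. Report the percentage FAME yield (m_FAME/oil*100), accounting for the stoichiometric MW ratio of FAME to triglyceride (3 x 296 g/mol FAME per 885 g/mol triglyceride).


m_FAME = oil * conv * (3 * 296 / 885) = oil * conv * (888/885)
= 957.52 * 0.8976 * 888 / 885
= 862.3834 g
Y = m_FAME / oil * 100 = conv * (888/885) * 100
= 0.8976 * 888 / 885 * 100
= 90.06%

90.06%


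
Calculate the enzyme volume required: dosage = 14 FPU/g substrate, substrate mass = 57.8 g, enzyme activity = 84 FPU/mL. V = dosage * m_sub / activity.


V = dosage * m_sub / activity
V = 14 * 57.8 / 84
V = 9.6333 mL

9.6333 mL


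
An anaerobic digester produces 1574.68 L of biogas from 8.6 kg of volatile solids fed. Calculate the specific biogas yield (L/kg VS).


Y = V / VS
= 1574.68 / 8.6
= 183.1023 L/kg VS

183.1023 L/kg VS


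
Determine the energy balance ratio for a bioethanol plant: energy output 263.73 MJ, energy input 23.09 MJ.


EROI = E_out / E_in
= 263.73 / 23.09
= 11.4218

11.4218


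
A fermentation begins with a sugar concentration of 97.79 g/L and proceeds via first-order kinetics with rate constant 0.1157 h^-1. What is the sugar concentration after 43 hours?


S = S0 * exp(-k * t)
S = 97.79 * exp(-0.1157 * 43)
S = 0.6755 g/L

0.6755 g/L


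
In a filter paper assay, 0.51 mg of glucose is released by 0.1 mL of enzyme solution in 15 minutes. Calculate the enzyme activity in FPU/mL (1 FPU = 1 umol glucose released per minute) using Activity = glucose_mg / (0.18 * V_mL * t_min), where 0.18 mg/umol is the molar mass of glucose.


Activity = glucose_mg / (0.18 mg/umol * V_mL * t_min)
= 0.51 / (0.18 * 0.1 * 15)
= 1.8889 FPU/mL

1.8889 FPU/mL


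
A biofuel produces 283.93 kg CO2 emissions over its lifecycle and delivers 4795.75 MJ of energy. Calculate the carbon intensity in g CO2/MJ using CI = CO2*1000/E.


CI = CO2 * 1000 / E
= 283.93 * 1000 / 4795.75
= 59.2045 g CO2/MJ

59.2045 g CO2/MJ


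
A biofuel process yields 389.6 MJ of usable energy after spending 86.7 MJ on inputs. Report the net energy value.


NEV = E_out - E_in
= 389.6 - 86.7
= 302.9000 MJ

302.9000 MJ


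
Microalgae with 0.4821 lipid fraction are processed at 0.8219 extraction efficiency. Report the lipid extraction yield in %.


Y = lipid_content * extraction_eff * 100
= 0.4821 * 0.8219 * 100
= 39.6238%

39.6238%


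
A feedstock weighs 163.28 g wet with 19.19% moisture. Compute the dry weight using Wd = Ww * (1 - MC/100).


Wd = Ww * (1 - MC/100)
= 163.28 * (1 - 19.19/100)
= 131.9466 g

131.9466 g


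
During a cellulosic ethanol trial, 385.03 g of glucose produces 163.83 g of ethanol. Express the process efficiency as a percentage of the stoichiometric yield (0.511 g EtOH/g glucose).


Fermentation efficiency = (actual / (0.511 * glucose)) * 100
= (163.83 / (0.511 * 385.03)) * 100
= 83.2680%

83.2680%


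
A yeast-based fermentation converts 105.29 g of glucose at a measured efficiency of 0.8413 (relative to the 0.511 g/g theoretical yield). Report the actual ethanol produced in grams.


Actual ethanol: m = 0.511 * 105.29 * 0.8413
m = 45.2646 g

45.2646 g


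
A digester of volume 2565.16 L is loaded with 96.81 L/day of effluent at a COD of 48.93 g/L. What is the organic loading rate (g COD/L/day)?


OLR = Q * S / V
= 96.81 * 48.93 / 2565.16
= 1.8466 g/L/day

1.8466 g/L/day


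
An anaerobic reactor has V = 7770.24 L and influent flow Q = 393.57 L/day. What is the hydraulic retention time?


HRT = V / Q
= 7770.24 / 393.57
= 19.7430 days

19.7430 days


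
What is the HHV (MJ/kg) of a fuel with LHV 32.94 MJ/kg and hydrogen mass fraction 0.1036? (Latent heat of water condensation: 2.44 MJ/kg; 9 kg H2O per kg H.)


HHV = LHV + H_frac * 9 * 2.44
= 32.94 + 0.1036 * 9 * 2.44
= 35.2151 MJ/kg

35.2151 MJ/kg


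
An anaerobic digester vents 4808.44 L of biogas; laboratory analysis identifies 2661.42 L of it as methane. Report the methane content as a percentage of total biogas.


CH4% = V_CH4 / V_total * 100
= 2661.42 / 4808.44 * 100
= 55.3489%

55.3489%


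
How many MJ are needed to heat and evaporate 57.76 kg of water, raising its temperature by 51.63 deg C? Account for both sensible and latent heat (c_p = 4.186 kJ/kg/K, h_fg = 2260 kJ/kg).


E = m_water * (4.186 * dT + 2260) / 1000
= 57.76 * (4.186 * 51.63 + 2260) / 1000
= 143.0209 MJ

143.0209 MJ


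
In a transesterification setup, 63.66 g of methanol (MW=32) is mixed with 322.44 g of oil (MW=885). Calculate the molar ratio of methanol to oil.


Molar ratio = n_MeOH / n_oil = (MeOH/32) / (oil/885) = (MeOH * 885) / (32 * oil)
= (63.66 * 885) / (32 * 322.44)
= 5.4602

5.4602


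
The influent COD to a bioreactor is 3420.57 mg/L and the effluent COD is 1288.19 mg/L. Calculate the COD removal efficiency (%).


eta = (COD_in - COD_out) / COD_in * 100
= (3420.57 - 1288.19) / 3420.57 * 100
= 62.3399%

62.3399%


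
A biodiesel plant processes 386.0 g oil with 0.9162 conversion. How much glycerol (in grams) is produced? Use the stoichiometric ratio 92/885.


glycerol = oil * conv * (92/885)
= 386.0 * 0.9162 * 92 / 885
= 36.7639 g

36.7639 g


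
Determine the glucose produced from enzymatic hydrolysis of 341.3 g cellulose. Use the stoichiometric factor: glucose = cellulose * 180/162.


glucose = cellulose * 180/162
= 341.3 * 180/162
= 379.2222 g

379.2222 g


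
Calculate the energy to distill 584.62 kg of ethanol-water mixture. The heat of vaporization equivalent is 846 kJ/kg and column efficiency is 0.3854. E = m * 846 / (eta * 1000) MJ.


E = m * 846 / (eta * 1000)
= 584.62 * 846 / (0.3854 * 1000)
= 1283.3122 MJ

1283.3122 MJ


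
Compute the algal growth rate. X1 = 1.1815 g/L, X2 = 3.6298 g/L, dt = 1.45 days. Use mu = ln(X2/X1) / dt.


mu = ln(X2/X1) / dt
= ln(3.6298/1.1815) / 1.45
= 0.7741 per day

0.7741 per day


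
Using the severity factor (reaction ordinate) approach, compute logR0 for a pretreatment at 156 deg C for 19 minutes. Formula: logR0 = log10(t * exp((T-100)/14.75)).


logR0 = log10(t * exp((T - 100) / 14.75))
= log10(19 * exp((156 - 100) / 14.75))
= 2.9276

2.9276


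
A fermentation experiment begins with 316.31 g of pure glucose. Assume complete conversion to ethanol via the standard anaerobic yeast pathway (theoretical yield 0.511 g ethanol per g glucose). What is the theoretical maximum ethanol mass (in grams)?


Theoretical ethanol yield: m_EtOH = 0.511 * m_glucose
m_EtOH = 0.511 * 316.31 = 161.6344 g

161.6344 g


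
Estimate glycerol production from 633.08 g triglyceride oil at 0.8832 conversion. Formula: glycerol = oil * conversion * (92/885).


glycerol = oil * conv * (92/885)
= 633.08 * 0.8832 * 92 / 885
= 58.1249 g

58.1249 g


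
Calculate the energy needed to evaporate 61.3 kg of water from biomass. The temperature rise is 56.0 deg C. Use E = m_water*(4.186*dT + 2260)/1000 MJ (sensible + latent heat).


E = m_water * (4.186 * dT + 2260) / 1000
= 61.3 * (4.186 * 56.0 + 2260) / 1000
= 152.9077 MJ

152.9077 MJ


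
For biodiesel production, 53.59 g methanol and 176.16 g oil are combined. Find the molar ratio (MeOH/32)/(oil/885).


Molar ratio = n_MeOH / n_oil = (MeOH/32) / (oil/885) = (MeOH * 885) / (32 * oil)
= (53.59 * 885) / (32 * 176.16)
= 8.4134

8.4134


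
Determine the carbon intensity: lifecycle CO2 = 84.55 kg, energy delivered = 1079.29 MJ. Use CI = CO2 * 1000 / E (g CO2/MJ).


CI = CO2 * 1000 / E
= 84.55 * 1000 / 1079.29
= 78.3385 g CO2/MJ

78.3385 g CO2/MJ


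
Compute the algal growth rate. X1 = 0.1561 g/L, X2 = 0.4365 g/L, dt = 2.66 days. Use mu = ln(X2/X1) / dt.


mu = ln(X2/X1) / dt
= ln(0.4365/0.1561) / 2.66
= 0.3866 per day

0.3866 per day


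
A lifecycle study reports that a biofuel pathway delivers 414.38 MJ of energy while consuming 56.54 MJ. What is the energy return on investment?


EROI = E_out / E_in
= 414.38 / 56.54
= 7.3290

7.3290


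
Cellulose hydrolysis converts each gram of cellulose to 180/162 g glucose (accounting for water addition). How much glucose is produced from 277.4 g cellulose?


glucose = cellulose * 180/162
= 277.4 * 180/162
= 308.2222 g

308.2222 g


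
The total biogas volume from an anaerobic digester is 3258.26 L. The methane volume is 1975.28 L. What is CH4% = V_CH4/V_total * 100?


CH4% = V_CH4 / V_total * 100
= 1975.28 / 3258.26 * 100
= 60.6238%

60.6238%


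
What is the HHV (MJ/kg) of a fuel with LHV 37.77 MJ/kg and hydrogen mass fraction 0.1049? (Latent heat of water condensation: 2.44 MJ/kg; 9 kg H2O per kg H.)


HHV = LHV + H_frac * 9 * 2.44
= 37.77 + 0.1049 * 9 * 2.44
= 40.0736 MJ/kg

40.0736 MJ/kg


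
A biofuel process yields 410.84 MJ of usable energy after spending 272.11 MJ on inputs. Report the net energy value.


NEV = E_out - E_in
= 410.84 - 272.11
= 138.7300 MJ

138.7300 MJ


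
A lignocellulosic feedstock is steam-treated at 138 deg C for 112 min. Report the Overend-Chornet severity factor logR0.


logR0 = log10(t * exp((T - 100) / 14.75))
= log10(112 * exp((138 - 100) / 14.75))
= 3.1681

3.1681


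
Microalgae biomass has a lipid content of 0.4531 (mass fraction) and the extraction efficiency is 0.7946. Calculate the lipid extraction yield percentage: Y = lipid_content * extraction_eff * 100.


Y = lipid_content * extraction_eff * 100
= 0.4531 * 0.7946 * 100
= 36.0033%

36.0033%


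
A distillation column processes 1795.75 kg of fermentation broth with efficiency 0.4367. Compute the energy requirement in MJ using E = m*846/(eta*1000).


E = m * 846 / (eta * 1000)
= 1795.75 * 846 / (0.4367 * 1000)
= 3478.8287 MJ

3478.8287 MJ


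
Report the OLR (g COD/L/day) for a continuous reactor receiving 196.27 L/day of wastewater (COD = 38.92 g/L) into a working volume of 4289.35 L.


OLR = Q * S / V
= 196.27 * 38.92 / 4289.35
= 1.7809 g/L/day

1.7809 g/L/day


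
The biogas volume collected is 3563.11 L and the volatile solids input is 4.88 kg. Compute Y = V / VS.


Y = V / VS
= 3563.11 / 4.88
= 730.1455 L/kg VS

730.1455 L/kg VS


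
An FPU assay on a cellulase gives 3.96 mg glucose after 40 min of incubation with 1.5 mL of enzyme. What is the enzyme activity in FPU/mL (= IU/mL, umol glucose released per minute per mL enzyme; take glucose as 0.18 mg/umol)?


Activity = glucose_mg / (0.18 mg/umol * V_mL * t_min)
= 3.96 / (0.18 * 1.5 * 40)
= 0.3667 FPU/mL

0.3667 FPU/mL


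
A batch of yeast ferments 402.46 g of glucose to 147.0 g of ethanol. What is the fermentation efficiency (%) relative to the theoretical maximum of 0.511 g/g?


Fermentation efficiency = (actual / (0.511 * glucose)) * 100
= (147.0 / (0.511 * 402.46)) * 100
= 71.4782%

71.4782%


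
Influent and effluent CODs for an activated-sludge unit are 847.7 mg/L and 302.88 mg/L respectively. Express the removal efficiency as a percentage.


eta = (COD_in - COD_out) / COD_in * 100
= (847.7 - 302.88) / 847.7 * 100
= 64.2704%

64.2704%


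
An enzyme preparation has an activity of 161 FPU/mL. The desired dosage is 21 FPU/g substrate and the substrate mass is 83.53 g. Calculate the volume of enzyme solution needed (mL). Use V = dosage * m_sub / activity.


V = dosage * m_sub / activity
V = 21 * 83.53 / 161
V = 10.8952 mL

10.8952 mL


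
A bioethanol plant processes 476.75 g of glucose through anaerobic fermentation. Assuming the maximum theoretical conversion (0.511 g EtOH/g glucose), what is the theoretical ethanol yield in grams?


Theoretical ethanol yield: m_EtOH = 0.511 * m_glucose
m_EtOH = 0.511 * 476.75 = 243.6192 g

243.6192 g


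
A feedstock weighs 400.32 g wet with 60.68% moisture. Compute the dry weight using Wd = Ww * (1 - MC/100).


Wd = Ww * (1 - MC/100)
= 400.32 * (1 - 60.68/100)
= 157.4058 g

157.4058 g


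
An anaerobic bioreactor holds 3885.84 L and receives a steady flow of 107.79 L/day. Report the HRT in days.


HRT = V / Q
= 3885.84 / 107.79
= 36.0501 days

36.0501 days


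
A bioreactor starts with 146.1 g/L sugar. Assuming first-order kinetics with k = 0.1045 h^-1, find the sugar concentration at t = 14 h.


S = S0 * exp(-k * t)
S = 146.1 * exp(-0.1045 * 14)
S = 33.8281 g/L

33.8281 g/L


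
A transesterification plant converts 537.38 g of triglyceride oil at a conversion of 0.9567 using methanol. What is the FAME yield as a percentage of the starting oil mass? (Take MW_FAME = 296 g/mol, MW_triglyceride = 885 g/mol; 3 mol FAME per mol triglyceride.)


m_FAME = oil * conv * (3 * 296 / 885) = oil * conv * (888/885)
= 537.38 * 0.9567 * 888 / 885
= 515.8542 g
Y = m_FAME / oil * 100 = conv * (888/885) * 100
= 0.9567 * 888 / 885 * 100
= 95.99%

95.99%


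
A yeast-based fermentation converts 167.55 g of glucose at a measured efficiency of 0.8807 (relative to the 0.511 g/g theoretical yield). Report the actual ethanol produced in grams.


Actual ethanol: m = 0.511 * 167.55 * 0.8807
m = 75.4038 g

75.4038 g


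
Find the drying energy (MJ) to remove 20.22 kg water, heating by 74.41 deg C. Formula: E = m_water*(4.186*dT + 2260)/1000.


E = m_water * (4.186 * dT + 2260) / 1000
= 20.22 * (4.186 * 74.41 + 2260) / 1000
= 51.9953 MJ

51.9953 MJ


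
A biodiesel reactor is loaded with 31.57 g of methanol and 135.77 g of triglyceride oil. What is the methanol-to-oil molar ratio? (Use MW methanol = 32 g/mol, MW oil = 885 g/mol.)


Molar ratio = n_MeOH / n_oil = (MeOH/32) / (oil/885) = (MeOH * 885) / (32 * oil)
= (31.57 * 885) / (32 * 135.77)
= 6.4308

6.4308


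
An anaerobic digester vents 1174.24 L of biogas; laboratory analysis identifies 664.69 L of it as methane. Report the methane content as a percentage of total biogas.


CH4% = V_CH4 / V_total * 100
= 664.69 / 1174.24 * 100
= 56.6060%

56.6060%


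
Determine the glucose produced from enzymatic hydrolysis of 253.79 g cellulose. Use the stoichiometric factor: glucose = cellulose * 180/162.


glucose = cellulose * 180/162
= 253.79 * 180/162
= 281.9889 g

281.9889 g


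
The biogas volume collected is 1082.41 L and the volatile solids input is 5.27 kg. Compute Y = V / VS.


Y = V / VS
= 1082.41 / 5.27
= 205.3909 L/kg VS

205.3909 L/kg VS


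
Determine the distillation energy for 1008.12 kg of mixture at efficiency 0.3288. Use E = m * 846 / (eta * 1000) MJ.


E = m * 846 / (eta * 1000)
= 1008.12 * 846 / (0.3288 * 1000)
= 2593.8854 MJ

2593.8854 MJ


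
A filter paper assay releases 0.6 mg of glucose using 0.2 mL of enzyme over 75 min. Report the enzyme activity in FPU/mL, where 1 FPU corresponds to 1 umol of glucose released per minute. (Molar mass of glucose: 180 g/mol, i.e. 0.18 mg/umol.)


Activity = glucose_mg / (0.18 mg/umol * V_mL * t_min)
= 0.6 / (0.18 * 0.2 * 75)
= 0.2222 FPU/mL

0.2222 FPU/mL


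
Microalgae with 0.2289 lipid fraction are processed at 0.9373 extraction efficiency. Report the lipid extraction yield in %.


Y = lipid_content * extraction_eff * 100
= 0.2289 * 0.9373 * 100
= 21.4548%

21.4548%


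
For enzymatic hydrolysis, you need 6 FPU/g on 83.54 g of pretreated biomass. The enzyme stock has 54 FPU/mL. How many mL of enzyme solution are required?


V = dosage * m_sub / activity
V = 6 * 83.54 / 54
V = 9.2822 mL

9.2822 mL


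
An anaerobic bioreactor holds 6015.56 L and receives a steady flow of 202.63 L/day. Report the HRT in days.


HRT = V / Q
= 6015.56 / 202.63
= 29.6874 days

29.6874 days


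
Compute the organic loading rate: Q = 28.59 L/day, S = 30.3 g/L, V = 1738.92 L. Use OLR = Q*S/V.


OLR = Q * S / V
= 28.59 * 30.3 / 1738.92
= 0.4982 g/L/day

0.4982 g/L/day


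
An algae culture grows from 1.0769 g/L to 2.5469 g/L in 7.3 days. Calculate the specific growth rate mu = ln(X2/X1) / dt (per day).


mu = ln(X2/X1) / dt
= ln(2.5469/1.0769) / 7.3
= 0.1179 per day

0.1179 per day


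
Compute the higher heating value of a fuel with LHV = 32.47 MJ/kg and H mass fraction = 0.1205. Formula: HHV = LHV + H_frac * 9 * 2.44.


HHV = LHV + H_frac * 9 * 2.44
= 32.47 + 0.1205 * 9 * 2.44
= 35.1162 MJ/kg

35.1162 MJ/kg


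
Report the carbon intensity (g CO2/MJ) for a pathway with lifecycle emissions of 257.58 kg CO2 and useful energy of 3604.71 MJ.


CI = CO2 * 1000 / E
= 257.58 * 1000 / 3604.71
= 71.4565 g CO2/MJ

71.4565 g CO2/MJ


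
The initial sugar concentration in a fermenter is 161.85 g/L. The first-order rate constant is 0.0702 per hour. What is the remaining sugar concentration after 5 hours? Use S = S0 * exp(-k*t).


S = S0 * exp(-k * t)
S = 161.85 * exp(-0.0702 * 5)
S = 113.9398 g/L

113.9398 g/L


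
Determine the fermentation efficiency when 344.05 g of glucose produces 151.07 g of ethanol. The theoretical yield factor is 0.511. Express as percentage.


Fermentation efficiency = (actual / (0.511 * glucose)) * 100
= (151.07 / (0.511 * 344.05)) * 100
= 85.9282%

85.9282%


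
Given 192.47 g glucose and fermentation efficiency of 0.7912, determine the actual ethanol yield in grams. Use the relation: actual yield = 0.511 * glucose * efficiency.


Actual ethanol: m = 0.511 * 192.47 * 0.7912
m = 77.8162 g

77.8162 g


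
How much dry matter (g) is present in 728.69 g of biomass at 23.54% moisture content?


Wd = Ww * (1 - MC/100)
= 728.69 * (1 - 23.54/100)
= 557.1564 g

557.1564 g


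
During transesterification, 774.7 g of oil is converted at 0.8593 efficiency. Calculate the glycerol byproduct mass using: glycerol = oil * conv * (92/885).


glycerol = oil * conv * (92/885)
= 774.7 * 0.8593 * 92 / 885
= 69.2027 g

69.2027 g


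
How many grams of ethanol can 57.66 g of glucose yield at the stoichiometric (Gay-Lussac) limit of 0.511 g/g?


Theoretical ethanol yield: m_EtOH = 0.511 * m_glucose
m_EtOH = 0.511 * 57.66 = 29.4643 g

29.4643 g


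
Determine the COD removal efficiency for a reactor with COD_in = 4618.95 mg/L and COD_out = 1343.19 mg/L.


eta = (COD_in - COD_out) / COD_in * 100
= (4618.95 - 1343.19) / 4618.95 * 100
= 70.9200%

70.9200%


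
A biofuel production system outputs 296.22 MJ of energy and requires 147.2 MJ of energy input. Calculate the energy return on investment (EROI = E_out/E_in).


EROI = E_out / E_in
= 296.22 / 147.2
= 2.0124

2.0124


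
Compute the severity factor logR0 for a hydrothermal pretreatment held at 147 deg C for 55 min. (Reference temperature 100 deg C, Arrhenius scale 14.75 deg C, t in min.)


logR0 = log10(t * exp((T - 100) / 14.75))
= log10(55 * exp((147 - 100) / 14.75))
= 3.1242

3.1242


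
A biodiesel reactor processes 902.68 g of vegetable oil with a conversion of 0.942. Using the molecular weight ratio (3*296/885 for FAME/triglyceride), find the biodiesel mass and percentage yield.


m_FAME = oil * conv * (3 * 296 / 885) = oil * conv * (888/885)
= 902.68 * 0.942 * 888 / 885
= 853.2070 g
Y = m_FAME / oil * 100 = conv * (888/885) * 100
= 0.942 * 888 / 885 * 100
= 94.52%

853.2070 g FAME; Y = 94.52%


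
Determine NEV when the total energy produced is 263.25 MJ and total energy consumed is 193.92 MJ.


NEV = E_out - E_in
= 263.25 - 193.92
= 69.3300 MJ

69.3300 MJ


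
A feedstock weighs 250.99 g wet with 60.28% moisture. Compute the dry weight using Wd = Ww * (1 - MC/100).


Wd = Ww * (1 - MC/100)
= 250.99 * (1 - 60.28/100)
= 99.6932 g

99.6932 g


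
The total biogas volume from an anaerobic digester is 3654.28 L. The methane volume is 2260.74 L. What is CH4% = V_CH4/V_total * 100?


CH4% = V_CH4 / V_total * 100
= 2260.74 / 3654.28 * 100
= 61.8655%

61.8655%


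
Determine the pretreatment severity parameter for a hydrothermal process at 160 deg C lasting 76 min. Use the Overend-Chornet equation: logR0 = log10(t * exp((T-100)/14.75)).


logR0 = log10(t * exp((T - 100) / 14.75))
= log10(76 * exp((160 - 100) / 14.75))
= 3.6474

3.6474


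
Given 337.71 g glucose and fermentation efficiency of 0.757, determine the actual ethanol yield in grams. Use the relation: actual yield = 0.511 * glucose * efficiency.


Actual ethanol: m = 0.511 * 337.71 * 0.757
m = 130.6353 g

130.6353 g


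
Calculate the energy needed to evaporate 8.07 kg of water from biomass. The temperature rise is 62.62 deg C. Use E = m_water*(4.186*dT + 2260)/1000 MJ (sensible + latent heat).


E = m_water * (4.186 * dT + 2260) / 1000
= 8.07 * (4.186 * 62.62 + 2260) / 1000
= 20.3536 MJ

20.3536 MJ


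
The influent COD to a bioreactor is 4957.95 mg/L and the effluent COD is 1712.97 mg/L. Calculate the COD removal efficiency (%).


eta = (COD_in - COD_out) / COD_in * 100
= (4957.95 - 1712.97) / 4957.95 * 100
= 65.4500%

65.4500%


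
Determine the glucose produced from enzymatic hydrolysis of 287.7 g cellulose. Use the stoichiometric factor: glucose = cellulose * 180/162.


glucose = cellulose * 180/162
= 287.7 * 180/162
= 319.6667 g

319.6667 g


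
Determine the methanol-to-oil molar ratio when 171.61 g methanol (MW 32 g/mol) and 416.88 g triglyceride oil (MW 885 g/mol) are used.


Molar ratio = n_MeOH / n_oil = (MeOH/32) / (oil/885) = (MeOH * 885) / (32 * oil)
= (171.61 * 885) / (32 * 416.88)
= 11.3848

11.3848


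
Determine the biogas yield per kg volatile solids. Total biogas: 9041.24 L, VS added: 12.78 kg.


Y = V / VS
= 9041.24 / 12.78
= 707.4523 L/kg VS

707.4523 L/kg VS


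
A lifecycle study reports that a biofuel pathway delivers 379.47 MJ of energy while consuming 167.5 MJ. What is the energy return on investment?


EROI = E_out / E_in
= 379.47 / 167.5
= 2.2655

2.2655


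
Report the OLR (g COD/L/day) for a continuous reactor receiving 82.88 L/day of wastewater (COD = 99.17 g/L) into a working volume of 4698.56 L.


OLR = Q * S / V
= 82.88 * 99.17 / 4698.56
= 1.7493 g/L/day

1.7493 g/L/day


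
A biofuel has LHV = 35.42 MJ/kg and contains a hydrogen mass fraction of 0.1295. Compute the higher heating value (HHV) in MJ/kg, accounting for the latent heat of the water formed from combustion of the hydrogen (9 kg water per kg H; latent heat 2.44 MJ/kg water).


HHV = LHV + H_frac * 9 * 2.44
= 35.42 + 0.1295 * 9 * 2.44
= 38.2638 MJ/kg

38.2638 MJ/kg


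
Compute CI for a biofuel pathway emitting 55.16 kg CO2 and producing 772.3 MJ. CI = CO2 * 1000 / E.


CI = CO2 * 1000 / E
= 55.16 * 1000 / 772.3
= 71.4230 g CO2/MJ

71.4230 g CO2/MJ


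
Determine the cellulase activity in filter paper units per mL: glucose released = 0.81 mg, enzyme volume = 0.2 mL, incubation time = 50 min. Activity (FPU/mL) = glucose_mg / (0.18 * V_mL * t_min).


Activity = glucose_mg / (0.18 mg/umol * V_mL * t_min)
= 0.81 / (0.18 * 0.2 * 50)
= 0.4500 FPU/mL

0.4500 FPU/mL


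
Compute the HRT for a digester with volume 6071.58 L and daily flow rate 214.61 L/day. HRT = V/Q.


HRT = V / Q
= 6071.58 / 214.61
= 28.2912 days

28.2912 days


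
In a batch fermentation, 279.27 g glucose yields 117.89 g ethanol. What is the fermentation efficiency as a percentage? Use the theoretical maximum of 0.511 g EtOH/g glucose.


Fermentation efficiency = (actual / (0.511 * glucose)) * 100
= (117.89 / (0.511 * 279.27)) * 100
= 82.6098%

82.6098%


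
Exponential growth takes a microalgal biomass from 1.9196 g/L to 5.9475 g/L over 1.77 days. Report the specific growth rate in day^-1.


mu = ln(X2/X1) / dt
= ln(5.9475/1.9196) / 1.77
= 0.6389 per day

0.6389 per day


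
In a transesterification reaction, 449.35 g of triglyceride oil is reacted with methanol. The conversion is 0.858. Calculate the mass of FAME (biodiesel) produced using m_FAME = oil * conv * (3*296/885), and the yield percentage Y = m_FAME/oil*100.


m_FAME = oil * conv * (3 * 296 / 885) = oil * conv * (888/885)
= 449.35 * 0.858 * 888 / 885
= 386.8492 g
Y = m_FAME / oil * 100 = conv * (888/885) * 100
= 0.858 * 888 / 885 * 100
= 86.09%

386.8492 g FAME; Y = 86.09%
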